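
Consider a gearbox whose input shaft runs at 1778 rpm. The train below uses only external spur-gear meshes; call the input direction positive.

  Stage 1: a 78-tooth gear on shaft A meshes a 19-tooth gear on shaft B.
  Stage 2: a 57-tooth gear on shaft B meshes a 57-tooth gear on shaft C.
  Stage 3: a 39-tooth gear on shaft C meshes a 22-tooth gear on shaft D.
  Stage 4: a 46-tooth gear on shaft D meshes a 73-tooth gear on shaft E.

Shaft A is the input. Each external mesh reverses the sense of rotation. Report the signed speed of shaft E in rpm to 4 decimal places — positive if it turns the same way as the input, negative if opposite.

Stage 1 [78T→19T]: ω = 1778.0000×78/19 = 7299.1579 rpm, dir flips to −; running = −7299.1579
Stage 2 [57T→57T]: ω = 7299.1579×57/57 = 7299.1579 rpm, dir flips to +; running = +7299.1579
Stage 3 [39T→22T]: ω = 7299.1579×39/22 = 12939.4163 rpm, dir flips to −; running = −12939.4163
Stage 4 [46T→73T]: ω = 12939.4163×46/73 = 8153.6048 rpm, dir flips to +; running = +8153.6048

+8153.6048 rpm (same as input, |ω| = 8153.6048 rpm)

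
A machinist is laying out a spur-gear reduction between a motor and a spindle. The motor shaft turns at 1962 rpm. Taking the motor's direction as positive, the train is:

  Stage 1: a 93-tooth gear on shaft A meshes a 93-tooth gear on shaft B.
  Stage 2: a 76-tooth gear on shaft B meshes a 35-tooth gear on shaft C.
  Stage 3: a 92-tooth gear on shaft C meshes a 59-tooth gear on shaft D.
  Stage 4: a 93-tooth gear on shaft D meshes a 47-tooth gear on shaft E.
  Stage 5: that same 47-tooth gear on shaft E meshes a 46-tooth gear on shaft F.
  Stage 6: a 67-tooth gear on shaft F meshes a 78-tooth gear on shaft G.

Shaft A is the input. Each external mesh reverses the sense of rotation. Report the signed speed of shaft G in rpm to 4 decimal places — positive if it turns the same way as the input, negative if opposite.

+11536.8085 rpm (same as input, |ω| = 11536.8085 rpm)

Stage 1 [93T→93T]: ω = 1962.0000×93/93 = 1962.0000 rpm, dir flips to −; running = −1962.0000
Stage 2 [76T→35T]: ω = 1962.0000×76/35 = 4260.3429 rpm, dir flips to +; running = +4260.3429
Stage 3 [92T→59T]: ω = 4260.3429×92/59 = 6643.2465 rpm, dir flips to −; running = −6643.2465
Stage 4 [93T→47T]: ω = 6643.2465×93/47 = 13145.1473 rpm, dir flips to +; running = +13145.1473
Stage 5 [47T→46T]: ω = 13145.1473×47/46 = 13430.9114 rpm, dir flips to −; running = −13430.9114
Stage 6 [67T→78T]: ω = 13430.9114×67/78 = 11536.8085 rpm, dir flips to +; running = +11536.8085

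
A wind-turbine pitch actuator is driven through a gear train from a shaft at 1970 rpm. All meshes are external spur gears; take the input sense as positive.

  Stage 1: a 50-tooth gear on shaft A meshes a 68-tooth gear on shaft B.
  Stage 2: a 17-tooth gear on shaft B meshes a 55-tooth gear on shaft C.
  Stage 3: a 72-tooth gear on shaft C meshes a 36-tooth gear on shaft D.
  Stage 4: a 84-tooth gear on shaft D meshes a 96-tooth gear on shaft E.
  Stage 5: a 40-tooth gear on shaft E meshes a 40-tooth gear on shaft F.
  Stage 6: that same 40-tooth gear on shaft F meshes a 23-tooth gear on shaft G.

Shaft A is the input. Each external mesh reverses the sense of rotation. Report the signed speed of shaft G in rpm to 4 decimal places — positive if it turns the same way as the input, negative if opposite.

Stage 1 [50T→68T]: ω = 1970.0000×50/68 = 1448.5294 rpm, dir flips to −; running = −1448.5294
Stage 2 [17T→55T]: ω = 1448.5294×17/55 = 447.7273 rpm, dir flips to +; running = +447.7273
Stage 3 [72T→36T]: ω = 447.7273×72/36 = 895.4545 rpm, dir flips to −; running = −895.4545
Stage 4 [84T→96T]: ω = 895.4545×84/96 = 783.5227 rpm, dir flips to +; running = +783.5227
Stage 5 [40T→40T]: ω = 783.5227×40/40 = 783.5227 rpm, dir flips to −; running = −783.5227
Stage 6 [40T→23T]: ω = 783.5227×40/23 = 1362.6482 rpm, dir flips to +; running = +1362.6482

+1362.6482 rpm (same as input, |ω| = 1362.6482 rpm)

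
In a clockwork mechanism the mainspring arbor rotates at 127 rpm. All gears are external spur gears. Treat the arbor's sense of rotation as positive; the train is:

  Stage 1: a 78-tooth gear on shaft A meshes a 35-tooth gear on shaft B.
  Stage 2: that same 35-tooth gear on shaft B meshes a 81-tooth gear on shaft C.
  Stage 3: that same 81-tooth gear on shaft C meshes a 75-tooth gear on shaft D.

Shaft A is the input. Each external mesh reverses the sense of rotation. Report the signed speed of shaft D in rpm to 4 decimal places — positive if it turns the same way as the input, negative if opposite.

Stage 1 [78T→35T]: ω = 127.0000×78/35 = 283.0286 rpm, dir flips to −; running = −283.0286
Stage 2 [35T→81T]: ω = 283.0286×35/81 = 122.2963 rpm, dir flips to +; running = +122.2963
Stage 3 [81T→75T]: ω = 122.2963×81/75 = 132.0800 rpm, dir flips to −; running = −132.0800

-132.0800 rpm (opposite to input, |ω| = 132.0800 rpm)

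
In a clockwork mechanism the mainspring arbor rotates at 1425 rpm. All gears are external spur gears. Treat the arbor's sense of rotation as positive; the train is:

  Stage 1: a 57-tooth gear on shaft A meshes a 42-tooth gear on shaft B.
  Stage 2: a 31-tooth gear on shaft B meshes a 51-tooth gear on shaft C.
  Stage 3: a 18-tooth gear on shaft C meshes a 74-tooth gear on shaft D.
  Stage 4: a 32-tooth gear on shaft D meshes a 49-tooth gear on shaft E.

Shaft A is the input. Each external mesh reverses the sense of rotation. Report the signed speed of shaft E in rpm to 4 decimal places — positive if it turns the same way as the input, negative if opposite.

+186.7354 rpm (same as input, |ω| = 186.7354 rpm)

Stage 1 [57T→42T]: ω = 1425.0000×57/42 = 1933.9286 rpm, dir flips to −; running = −1933.9286
Stage 2 [31T→51T]: ω = 1933.9286×31/51 = 1175.5252 rpm, dir flips to +; running = +1175.5252
Stage 3 [18T→74T]: ω = 1175.5252×18/74 = 285.9386 rpm, dir flips to −; running = −285.9386
Stage 4 [32T→49T]: ω = 285.9386×32/49 = 186.7354 rpm, dir flips to +; running = +186.7354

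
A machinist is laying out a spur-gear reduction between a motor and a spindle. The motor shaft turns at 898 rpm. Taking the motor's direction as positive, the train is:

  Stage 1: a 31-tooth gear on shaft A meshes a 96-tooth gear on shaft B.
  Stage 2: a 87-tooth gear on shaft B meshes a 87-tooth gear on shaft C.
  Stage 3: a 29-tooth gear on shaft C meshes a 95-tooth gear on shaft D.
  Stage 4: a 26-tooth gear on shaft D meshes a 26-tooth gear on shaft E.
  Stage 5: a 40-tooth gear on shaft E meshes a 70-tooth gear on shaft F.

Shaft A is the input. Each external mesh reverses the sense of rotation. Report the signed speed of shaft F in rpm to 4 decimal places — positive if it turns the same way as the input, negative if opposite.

-50.5828 rpm (opposite to input, |ω| = 50.5828 rpm)

Stage 1 [31T→96T]: ω = 898.0000×31/96 = 289.9792 rpm, dir flips to −; running = −289.9792
Stage 2 [87T→87T]: ω = 289.9792×87/87 = 289.9792 rpm, dir flips to +; running = +289.9792
Stage 3 [29T→95T]: ω = 289.9792×29/95 = 88.5200 rpm, dir flips to −; running = −88.5200
Stage 4 [26T→26T]: ω = 88.5200×26/26 = 88.5200 rpm, dir flips to +; running = +88.5200
Stage 5 [40T→70T]: ω = 88.5200×40/70 = 50.5828 rpm, dir flips to −; running = −50.5828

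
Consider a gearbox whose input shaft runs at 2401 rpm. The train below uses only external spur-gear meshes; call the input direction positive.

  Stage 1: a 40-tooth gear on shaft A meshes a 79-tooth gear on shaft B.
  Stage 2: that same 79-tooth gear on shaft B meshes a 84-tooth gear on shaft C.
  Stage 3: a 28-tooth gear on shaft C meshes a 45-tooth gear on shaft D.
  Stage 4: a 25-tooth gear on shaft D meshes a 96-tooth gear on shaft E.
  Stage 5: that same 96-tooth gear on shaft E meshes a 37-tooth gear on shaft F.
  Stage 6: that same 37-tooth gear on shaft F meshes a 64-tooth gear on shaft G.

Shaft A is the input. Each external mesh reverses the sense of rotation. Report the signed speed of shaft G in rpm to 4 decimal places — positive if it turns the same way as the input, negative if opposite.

+277.8935 rpm (same as input, |ω| = 277.8935 rpm)

Stage 1 [40T→79T]: ω = 2401.0000×40/79 = 1215.6962 rpm, dir flips to −; running = −1215.6962
Stage 2 [79T→84T]: ω = 1215.6962×79/84 = 1143.3333 rpm, dir flips to +; running = +1143.3333
Stage 3 [28T→45T]: ω = 1143.3333×28/45 = 711.4074 rpm, dir flips to −; running = −711.4074
Stage 4 [25T→96T]: ω = 711.4074×25/96 = 185.2623 rpm, dir flips to +; running = +185.2623
Stage 5 [96T→37T]: ω = 185.2623×96/37 = 480.6807 rpm, dir flips to −; running = −480.6807
Stage 6 [37T→64T]: ω = 480.6807×37/64 = 277.8935 rpm, dir flips to +; running = +277.8935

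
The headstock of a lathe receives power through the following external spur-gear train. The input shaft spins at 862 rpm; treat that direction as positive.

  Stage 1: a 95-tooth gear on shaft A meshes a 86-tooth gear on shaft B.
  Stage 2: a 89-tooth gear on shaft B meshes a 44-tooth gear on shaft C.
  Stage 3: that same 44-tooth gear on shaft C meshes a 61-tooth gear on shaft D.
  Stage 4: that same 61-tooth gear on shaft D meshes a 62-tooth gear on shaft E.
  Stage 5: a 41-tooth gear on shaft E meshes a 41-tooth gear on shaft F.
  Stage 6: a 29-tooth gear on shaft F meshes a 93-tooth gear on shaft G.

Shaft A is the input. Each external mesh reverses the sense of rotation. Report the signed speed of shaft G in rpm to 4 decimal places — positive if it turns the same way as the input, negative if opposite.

+426.2317 rpm (same as input, |ω| = 426.2317 rpm)

Stage 1 [95T→86T]: ω = 862.0000×95/86 = 952.2093 rpm, dir flips to −; running = −952.2093
Stage 2 [89T→44T]: ω = 952.2093×89/44 = 1926.0597 rpm, dir flips to +; running = +1926.0597
Stage 3 [44T→61T]: ω = 1926.0597×44/61 = 1389.2890 rpm, dir flips to −; running = −1389.2890
Stage 4 [61T→62T]: ω = 1389.2890×61/62 = 1366.8811 rpm, dir flips to +; running = +1366.8811
Stage 5 [41T→41T]: ω = 1366.8811×41/41 = 1366.8811 rpm, dir flips to −; running = −1366.8811
Stage 6 [29T→93T]: ω = 1366.8811×29/93 = 426.2317 rpm, dir flips to +; running = +426.2317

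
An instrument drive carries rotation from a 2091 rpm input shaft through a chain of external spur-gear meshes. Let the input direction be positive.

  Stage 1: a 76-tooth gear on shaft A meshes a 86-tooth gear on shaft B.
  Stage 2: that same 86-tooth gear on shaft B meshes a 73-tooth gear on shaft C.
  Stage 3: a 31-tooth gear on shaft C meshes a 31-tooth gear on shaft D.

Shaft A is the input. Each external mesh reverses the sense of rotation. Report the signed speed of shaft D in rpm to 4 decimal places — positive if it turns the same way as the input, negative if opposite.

Stage 1 [76T→86T]: ω = 2091.0000×76/86 = 1847.8605 rpm, dir flips to −; running = −1847.8605
Stage 2 [86T→73T]: ω = 1847.8605×86/73 = 2176.9315 rpm, dir flips to +; running = +2176.9315
Stage 3 [31T→31T]: ω = 2176.9315×31/31 = 2176.9315 rpm, dir flips to −; running = −2176.9315

-2176.9315 rpm (opposite to input, |ω| = 2176.9315 rpm)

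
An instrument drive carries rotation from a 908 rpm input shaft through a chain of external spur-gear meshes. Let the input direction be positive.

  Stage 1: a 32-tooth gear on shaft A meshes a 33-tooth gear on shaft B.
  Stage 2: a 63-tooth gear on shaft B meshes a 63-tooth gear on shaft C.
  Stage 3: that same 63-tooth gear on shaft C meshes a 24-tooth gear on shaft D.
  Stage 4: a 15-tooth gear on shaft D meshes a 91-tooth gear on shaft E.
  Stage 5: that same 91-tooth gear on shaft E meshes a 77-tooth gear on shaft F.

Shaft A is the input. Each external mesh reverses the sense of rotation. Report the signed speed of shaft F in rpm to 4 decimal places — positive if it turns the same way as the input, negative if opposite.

Stage 1 [32T→33T]: ω = 908.0000×32/33 = 880.4848 rpm, dir flips to −; running = −880.4848
Stage 2 [63T→63T]: ω = 880.4848×63/63 = 880.4848 rpm, dir flips to +; running = +880.4848
Stage 3 [63T→24T]: ω = 880.4848×63/24 = 2311.2727 rpm, dir flips to −; running = −2311.2727
Stage 4 [15T→91T]: ω = 2311.2727×15/91 = 380.9790 rpm, dir flips to +; running = +380.9790
Stage 5 [91T→77T]: ω = 380.9790×91/77 = 450.2479 rpm, dir flips to −; running = −450.2479

-450.2479 rpm (opposite to input, |ω| = 450.2479 rpm)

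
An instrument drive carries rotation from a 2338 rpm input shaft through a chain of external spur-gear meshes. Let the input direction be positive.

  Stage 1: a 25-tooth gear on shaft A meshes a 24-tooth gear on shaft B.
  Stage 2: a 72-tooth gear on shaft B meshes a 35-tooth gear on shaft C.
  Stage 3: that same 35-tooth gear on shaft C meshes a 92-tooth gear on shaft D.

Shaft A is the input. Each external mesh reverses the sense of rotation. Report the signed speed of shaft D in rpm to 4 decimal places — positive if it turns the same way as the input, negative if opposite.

Stage 1 [25T→24T]: ω = 2338.0000×25/24 = 2435.4167 rpm, dir flips to −; running = −2435.4167
Stage 2 [72T→35T]: ω = 2435.4167×72/35 = 5010.0000 rpm, dir flips to +; running = +5010.0000
Stage 3 [35T→92T]: ω = 5010.0000×35/92 = 1905.9783 rpm, dir flips to −; running = −1905.9783

-1905.9783 rpm (opposite to input, |ω| = 1905.9783 rpm)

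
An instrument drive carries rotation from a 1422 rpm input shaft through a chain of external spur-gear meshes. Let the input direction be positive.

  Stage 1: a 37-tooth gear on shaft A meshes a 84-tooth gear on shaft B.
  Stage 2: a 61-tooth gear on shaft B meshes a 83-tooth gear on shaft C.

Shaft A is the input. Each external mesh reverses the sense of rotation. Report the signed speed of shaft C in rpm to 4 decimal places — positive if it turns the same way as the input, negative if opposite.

Stage 1 [37T→84T]: ω = 1422.0000×37/84 = 626.3571 rpm, dir flips to −; running = −626.3571
Stage 2 [61T→83T]: ω = 626.3571×61/83 = 460.3348 rpm, dir flips to +; running = +460.3348

+460.3348 rpm (same as input, |ω| = 460.3348 rpm)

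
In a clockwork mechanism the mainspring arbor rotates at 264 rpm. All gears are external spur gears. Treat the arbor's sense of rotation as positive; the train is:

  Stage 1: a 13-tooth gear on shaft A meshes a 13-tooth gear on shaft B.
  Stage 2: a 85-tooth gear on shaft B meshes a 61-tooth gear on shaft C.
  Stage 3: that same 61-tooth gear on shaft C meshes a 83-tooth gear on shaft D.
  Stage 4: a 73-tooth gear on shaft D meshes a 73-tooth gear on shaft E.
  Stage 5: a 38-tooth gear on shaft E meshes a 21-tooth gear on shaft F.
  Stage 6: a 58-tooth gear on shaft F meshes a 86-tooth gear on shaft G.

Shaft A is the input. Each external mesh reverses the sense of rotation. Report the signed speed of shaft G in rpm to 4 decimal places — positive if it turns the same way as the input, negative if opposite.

+329.9428 rpm (same as input, |ω| = 329.9428 rpm)

Stage 1 [13T→13T]: ω = 264.0000×13/13 = 264.0000 rpm, dir flips to −; running = −264.0000
Stage 2 [85T→61T]: ω = 264.0000×85/61 = 367.8689 rpm, dir flips to +; running = +367.8689
Stage 3 [61T→83T]: ω = 367.8689×61/83 = 270.3614 rpm, dir flips to −; running = −270.3614
Stage 4 [73T→73T]: ω = 270.3614×73/73 = 270.3614 rpm, dir flips to +; running = +270.3614
Stage 5 [38T→21T]: ω = 270.3614×38/21 = 489.2255 rpm, dir flips to −; running = −489.2255
Stage 6 [58T→86T]: ω = 489.2255×58/86 = 329.9428 rpm, dir flips to +; running = +329.9428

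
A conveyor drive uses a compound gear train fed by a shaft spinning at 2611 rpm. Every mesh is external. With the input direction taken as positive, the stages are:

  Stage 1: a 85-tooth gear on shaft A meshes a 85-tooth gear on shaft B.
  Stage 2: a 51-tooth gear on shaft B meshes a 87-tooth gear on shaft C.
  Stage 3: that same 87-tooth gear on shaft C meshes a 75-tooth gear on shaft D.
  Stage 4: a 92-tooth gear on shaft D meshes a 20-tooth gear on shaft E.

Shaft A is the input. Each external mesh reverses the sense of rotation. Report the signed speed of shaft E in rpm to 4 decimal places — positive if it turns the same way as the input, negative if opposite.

Stage 1 [85T→85T]: ω = 2611.0000×85/85 = 2611.0000 rpm, dir flips to −; running = −2611.0000
Stage 2 [51T→87T]: ω = 2611.0000×51/87 = 1530.5862 rpm, dir flips to +; running = +1530.5862
Stage 3 [87T→75T]: ω = 1530.5862×87/75 = 1775.4800 rpm, dir flips to −; running = −1775.4800
Stage 4 [92T→20T]: ω = 1775.4800×92/20 = 8167.2080 rpm, dir flips to +; running = +8167.2080

+8167.2080 rpm (same as input, |ω| = 8167.2080 rpm)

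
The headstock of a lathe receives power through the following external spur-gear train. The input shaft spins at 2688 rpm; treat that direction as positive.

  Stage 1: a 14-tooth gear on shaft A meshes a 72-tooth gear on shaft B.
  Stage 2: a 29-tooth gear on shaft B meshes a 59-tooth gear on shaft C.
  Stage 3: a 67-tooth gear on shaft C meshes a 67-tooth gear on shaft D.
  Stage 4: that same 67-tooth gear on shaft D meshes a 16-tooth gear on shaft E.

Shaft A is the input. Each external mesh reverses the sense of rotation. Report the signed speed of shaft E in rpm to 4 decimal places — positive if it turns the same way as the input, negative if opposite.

Stage 1 [14T→72T]: ω = 2688.0000×14/72 = 522.6667 rpm, dir flips to −; running = −522.6667
Stage 2 [29T→59T]: ω = 522.6667×29/59 = 256.9040 rpm, dir flips to +; running = +256.9040
Stage 3 [67T→67T]: ω = 256.9040×67/67 = 256.9040 rpm, dir flips to −; running = −256.9040
Stage 4 [67T→16T]: ω = 256.9040×67/16 = 1075.7853 rpm, dir flips to +; running = +1075.7853

+1075.7853 rpm (same as input, |ω| = 1075.7853 rpm)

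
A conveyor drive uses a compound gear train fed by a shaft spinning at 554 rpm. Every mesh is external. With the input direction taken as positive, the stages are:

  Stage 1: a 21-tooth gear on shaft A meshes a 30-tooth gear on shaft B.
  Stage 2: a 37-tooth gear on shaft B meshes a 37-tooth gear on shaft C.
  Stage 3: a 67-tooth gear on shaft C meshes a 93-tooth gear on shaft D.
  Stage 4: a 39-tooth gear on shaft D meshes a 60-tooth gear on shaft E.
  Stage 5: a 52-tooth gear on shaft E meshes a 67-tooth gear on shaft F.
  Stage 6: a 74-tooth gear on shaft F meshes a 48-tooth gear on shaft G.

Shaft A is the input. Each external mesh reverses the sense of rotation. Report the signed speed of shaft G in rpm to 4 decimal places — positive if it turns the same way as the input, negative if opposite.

Stage 1 [21T→30T]: ω = 554.0000×21/30 = 387.8000 rpm, dir flips to −; running = −387.8000
Stage 2 [37T→37T]: ω = 387.8000×37/37 = 387.8000 rpm, dir flips to +; running = +387.8000
Stage 3 [67T→93T]: ω = 387.8000×67/93 = 279.3828 rpm, dir flips to −; running = −279.3828
Stage 4 [39T→60T]: ω = 279.3828×39/60 = 181.5988 rpm, dir flips to +; running = +181.5988
Stage 5 [52T→67T]: ω = 181.5988×52/67 = 140.9424 rpm, dir flips to −; running = −140.9424
Stage 6 [74T→48T]: ω = 140.9424×74/48 = 217.2861 rpm, dir flips to +; running = +217.2861

+217.2861 rpm (same as input, |ω| = 217.2861 rpm)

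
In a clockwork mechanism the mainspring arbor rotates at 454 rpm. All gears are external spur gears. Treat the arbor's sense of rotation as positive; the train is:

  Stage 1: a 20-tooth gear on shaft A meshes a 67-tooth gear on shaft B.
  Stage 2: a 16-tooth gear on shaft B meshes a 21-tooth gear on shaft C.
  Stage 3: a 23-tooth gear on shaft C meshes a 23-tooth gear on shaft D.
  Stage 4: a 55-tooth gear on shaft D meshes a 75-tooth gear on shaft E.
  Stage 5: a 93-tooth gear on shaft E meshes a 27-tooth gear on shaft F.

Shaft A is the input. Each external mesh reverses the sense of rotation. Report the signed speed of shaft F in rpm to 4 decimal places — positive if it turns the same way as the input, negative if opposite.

Stage 1 [20T→67T]: ω = 454.0000×20/67 = 135.5224 rpm, dir flips to −; running = −135.5224
Stage 2 [16T→21T]: ω = 135.5224×16/21 = 103.2552 rpm, dir flips to +; running = +103.2552
Stage 3 [23T→23T]: ω = 103.2552×23/23 = 103.2552 rpm, dir flips to −; running = −103.2552
Stage 4 [55T→75T]: ω = 103.2552×55/75 = 75.7204 rpm, dir flips to +; running = +75.7204
Stage 5 [93T→27T]: ω = 75.7204×93/27 = 260.8149 rpm, dir flips to −; running = −260.8149

-260.8149 rpm (opposite to input, |ω| = 260.8149 rpm)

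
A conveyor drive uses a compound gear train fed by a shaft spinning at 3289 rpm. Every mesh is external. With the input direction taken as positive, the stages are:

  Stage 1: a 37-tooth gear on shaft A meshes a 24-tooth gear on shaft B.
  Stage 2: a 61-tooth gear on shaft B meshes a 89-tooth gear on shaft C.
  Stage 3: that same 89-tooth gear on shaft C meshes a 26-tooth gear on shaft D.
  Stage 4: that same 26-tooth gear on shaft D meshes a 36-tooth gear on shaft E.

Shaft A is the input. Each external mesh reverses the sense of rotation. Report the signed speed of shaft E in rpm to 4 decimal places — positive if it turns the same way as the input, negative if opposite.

+8591.7512 rpm (same as input, |ω| = 8591.7512 rpm)

Stage 1 [37T→24T]: ω = 3289.0000×37/24 = 5070.5417 rpm, dir flips to −; running = −5070.5417
Stage 2 [61T→89T]: ω = 5070.5417×61/89 = 3475.3151 rpm, dir flips to +; running = +3475.3151
Stage 3 [89T→26T]: ω = 3475.3151×89/26 = 11896.2708 rpm, dir flips to −; running = −11896.2708
Stage 4 [26T→36T]: ω = 11896.2708×26/36 = 8591.7512 rpm, dir flips to +; running = +8591.7512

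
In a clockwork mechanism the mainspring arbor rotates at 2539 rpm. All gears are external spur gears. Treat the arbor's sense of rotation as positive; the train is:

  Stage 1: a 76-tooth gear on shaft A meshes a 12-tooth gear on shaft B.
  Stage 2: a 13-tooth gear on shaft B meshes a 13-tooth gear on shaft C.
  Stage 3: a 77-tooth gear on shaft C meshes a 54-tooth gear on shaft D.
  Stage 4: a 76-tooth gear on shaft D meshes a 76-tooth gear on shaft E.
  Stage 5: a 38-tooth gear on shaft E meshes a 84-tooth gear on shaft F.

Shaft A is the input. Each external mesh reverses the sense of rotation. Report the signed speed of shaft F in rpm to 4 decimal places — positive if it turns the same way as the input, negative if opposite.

-10372.8076 rpm (opposite to input, |ω| = 10372.8076 rpm)

Stage 1 [76T→12T]: ω = 2539.0000×76/12 = 16080.3333 rpm, dir flips to −; running = −16080.3333
Stage 2 [13T→13T]: ω = 16080.3333×13/13 = 16080.3333 rpm, dir flips to +; running = +16080.3333
Stage 3 [77T→54T]: ω = 16080.3333×77/54 = 22929.3642 rpm, dir flips to −; running = −22929.3642
Stage 4 [76T→76T]: ω = 22929.3642×76/76 = 22929.3642 rpm, dir flips to +; running = +22929.3642
Stage 5 [38T→84T]: ω = 22929.3642×38/84 = 10372.8076 rpm, dir flips to −; running = −10372.8076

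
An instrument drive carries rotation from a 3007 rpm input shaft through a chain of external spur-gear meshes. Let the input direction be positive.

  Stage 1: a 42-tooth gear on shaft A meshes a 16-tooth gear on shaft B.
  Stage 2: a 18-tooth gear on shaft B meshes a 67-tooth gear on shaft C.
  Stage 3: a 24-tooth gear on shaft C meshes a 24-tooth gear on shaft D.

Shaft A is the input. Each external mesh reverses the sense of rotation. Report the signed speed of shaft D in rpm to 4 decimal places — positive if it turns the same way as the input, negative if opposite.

Stage 1 [42T→16T]: ω = 3007.0000×42/16 = 7893.3750 rpm, dir flips to −; running = −7893.3750
Stage 2 [18T→67T]: ω = 7893.3750×18/67 = 2120.6082 rpm, dir flips to +; running = +2120.6082
Stage 3 [24T→24T]: ω = 2120.6082×24/24 = 2120.6082 rpm, dir flips to −; running = −2120.6082

-2120.6082 rpm (opposite to input, |ω| = 2120.6082 rpm)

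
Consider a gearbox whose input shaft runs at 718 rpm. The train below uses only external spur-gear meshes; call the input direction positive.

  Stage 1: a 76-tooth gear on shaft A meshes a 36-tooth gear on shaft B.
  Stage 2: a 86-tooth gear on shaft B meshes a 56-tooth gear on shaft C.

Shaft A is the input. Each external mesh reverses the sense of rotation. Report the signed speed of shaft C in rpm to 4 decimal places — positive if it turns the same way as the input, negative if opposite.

+2327.8016 rpm (same as input, |ω| = 2327.8016 rpm)

Stage 1 [76T→36T]: ω = 718.0000×76/36 = 1515.7778 rpm, dir flips to −; running = −1515.7778
Stage 2 [86T→56T]: ω = 1515.7778×86/56 = 2327.8016 rpm, dir flips to +; running = +2327.8016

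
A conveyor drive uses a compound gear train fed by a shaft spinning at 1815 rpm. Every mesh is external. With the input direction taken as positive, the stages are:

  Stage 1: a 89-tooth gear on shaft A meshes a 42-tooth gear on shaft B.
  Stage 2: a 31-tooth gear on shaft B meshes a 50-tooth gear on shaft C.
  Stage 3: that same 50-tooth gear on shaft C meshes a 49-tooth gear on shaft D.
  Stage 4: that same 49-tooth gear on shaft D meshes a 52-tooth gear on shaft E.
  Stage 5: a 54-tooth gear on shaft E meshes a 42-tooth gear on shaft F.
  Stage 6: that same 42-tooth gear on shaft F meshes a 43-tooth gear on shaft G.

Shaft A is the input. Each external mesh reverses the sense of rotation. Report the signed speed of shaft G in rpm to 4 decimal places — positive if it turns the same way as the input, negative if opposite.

+2879.3934 rpm (same as input, |ω| = 2879.3934 rpm)

Stage 1 [89T→42T]: ω = 1815.0000×89/42 = 3846.0714 rpm, dir flips to −; running = −3846.0714
Stage 2 [31T→50T]: ω = 3846.0714×31/50 = 2384.5643 rpm, dir flips to +; running = +2384.5643
Stage 3 [50T→49T]: ω = 2384.5643×50/49 = 2433.2289 rpm, dir flips to −; running = −2433.2289
Stage 4 [49T→52T]: ω = 2433.2289×49/52 = 2292.8503 rpm, dir flips to +; running = +2292.8503
Stage 5 [54T→42T]: ω = 2292.8503×54/42 = 2947.9504 rpm, dir flips to −; running = −2947.9504
Stage 6 [42T→43T]: ω = 2947.9504×42/43 = 2879.3934 rpm, dir flips to +; running = +2879.3934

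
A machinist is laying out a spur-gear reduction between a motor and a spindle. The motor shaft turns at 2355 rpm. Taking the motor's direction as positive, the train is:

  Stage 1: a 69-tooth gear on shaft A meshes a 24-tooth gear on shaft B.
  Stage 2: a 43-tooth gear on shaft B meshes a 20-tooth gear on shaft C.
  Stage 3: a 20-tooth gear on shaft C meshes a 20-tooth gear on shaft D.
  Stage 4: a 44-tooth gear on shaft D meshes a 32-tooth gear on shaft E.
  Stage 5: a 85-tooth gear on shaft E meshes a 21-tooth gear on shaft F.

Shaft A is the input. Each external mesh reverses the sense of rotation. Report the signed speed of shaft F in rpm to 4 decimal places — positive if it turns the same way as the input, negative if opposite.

-81015.7673 rpm (opposite to input, |ω| = 81015.7673 rpm)

Stage 1 [69T→24T]: ω = 2355.0000×69/24 = 6770.6250 rpm, dir flips to −; running = −6770.6250
Stage 2 [43T→20T]: ω = 6770.6250×43/20 = 14556.8438 rpm, dir flips to +; running = +14556.8438
Stage 3 [20T→20T]: ω = 14556.8438×20/20 = 14556.8438 rpm, dir flips to −; running = −14556.8438
Stage 4 [44T→32T]: ω = 14556.8438×44/32 = 20015.6602 rpm, dir flips to +; running = +20015.6602
Stage 5 [85T→21T]: ω = 20015.6602×85/21 = 81015.7673 rpm, dir flips to −; running = −81015.7673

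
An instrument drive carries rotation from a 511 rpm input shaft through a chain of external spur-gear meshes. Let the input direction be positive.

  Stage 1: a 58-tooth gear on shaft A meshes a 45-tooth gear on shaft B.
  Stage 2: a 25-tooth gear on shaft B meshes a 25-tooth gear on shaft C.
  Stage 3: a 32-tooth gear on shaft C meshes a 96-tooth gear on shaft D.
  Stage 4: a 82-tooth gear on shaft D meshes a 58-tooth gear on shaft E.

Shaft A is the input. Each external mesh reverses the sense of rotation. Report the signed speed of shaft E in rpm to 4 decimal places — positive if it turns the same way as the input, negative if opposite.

Stage 1 [58T→45T]: ω = 511.0000×58/45 = 658.6222 rpm, dir flips to −; running = −658.6222
Stage 2 [25T→25T]: ω = 658.6222×25/25 = 658.6222 rpm, dir flips to +; running = +658.6222
Stage 3 [32T→96T]: ω = 658.6222×32/96 = 219.5407 rpm, dir flips to −; running = −219.5407
Stage 4 [82T→58T]: ω = 219.5407×82/58 = 310.3852 rpm, dir flips to +; running = +310.3852

+310.3852 rpm (same as input, |ω| = 310.3852 rpm)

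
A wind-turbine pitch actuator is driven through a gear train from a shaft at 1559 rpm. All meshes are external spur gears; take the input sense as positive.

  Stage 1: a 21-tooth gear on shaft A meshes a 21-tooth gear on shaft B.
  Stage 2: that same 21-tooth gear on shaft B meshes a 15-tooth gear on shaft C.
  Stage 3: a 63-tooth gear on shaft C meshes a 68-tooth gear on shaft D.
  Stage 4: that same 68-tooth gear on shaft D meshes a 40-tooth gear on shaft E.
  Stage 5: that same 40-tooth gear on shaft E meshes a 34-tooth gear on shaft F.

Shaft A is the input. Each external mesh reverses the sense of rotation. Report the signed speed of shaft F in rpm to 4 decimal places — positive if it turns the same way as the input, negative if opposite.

-4044.2294 rpm (opposite to input, |ω| = 4044.2294 rpm)

Stage 1 [21T→21T]: ω = 1559.0000×21/21 = 1559.0000 rpm, dir flips to −; running = −1559.0000
Stage 2 [21T→15T]: ω = 1559.0000×21/15 = 2182.6000 rpm, dir flips to +; running = +2182.6000
Stage 3 [63T→68T]: ω = 2182.6000×63/68 = 2022.1147 rpm, dir flips to −; running = −2022.1147
Stage 4 [68T→40T]: ω = 2022.1147×68/40 = 3437.5950 rpm, dir flips to +; running = +3437.5950
Stage 5 [40T→34T]: ω = 3437.5950×40/34 = 4044.2294 rpm, dir flips to −; running = −4044.2294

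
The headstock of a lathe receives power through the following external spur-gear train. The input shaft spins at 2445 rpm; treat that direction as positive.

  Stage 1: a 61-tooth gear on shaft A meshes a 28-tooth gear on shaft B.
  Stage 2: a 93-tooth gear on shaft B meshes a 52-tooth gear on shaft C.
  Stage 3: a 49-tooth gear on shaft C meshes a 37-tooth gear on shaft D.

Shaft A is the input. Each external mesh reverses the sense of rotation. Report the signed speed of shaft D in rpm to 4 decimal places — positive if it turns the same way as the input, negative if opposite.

Stage 1 [61T→28T]: ω = 2445.0000×61/28 = 5326.6071 rpm, dir flips to −; running = −5326.6071
Stage 2 [93T→52T]: ω = 5326.6071×93/52 = 9526.4320 rpm, dir flips to +; running = +9526.4320
Stage 3 [49T→37T]: ω = 9526.4320×49/37 = 12616.0856 rpm, dir flips to −; running = −12616.0856

-12616.0856 rpm (opposite to input, |ω| = 12616.0856 rpm)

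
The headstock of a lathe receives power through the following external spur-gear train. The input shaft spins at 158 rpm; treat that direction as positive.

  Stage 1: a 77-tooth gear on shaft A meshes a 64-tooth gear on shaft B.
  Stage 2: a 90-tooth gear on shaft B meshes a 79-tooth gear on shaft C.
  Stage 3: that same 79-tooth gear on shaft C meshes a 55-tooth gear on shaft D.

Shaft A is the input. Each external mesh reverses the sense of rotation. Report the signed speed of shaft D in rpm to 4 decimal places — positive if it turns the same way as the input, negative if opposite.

Stage 1 [77T→64T]: ω = 158.0000×77/64 = 190.0938 rpm, dir flips to −; running = −190.0938
Stage 2 [90T→79T]: ω = 190.0938×90/79 = 216.5625 rpm, dir flips to +; running = +216.5625
Stage 3 [79T→55T]: ω = 216.5625×79/55 = 311.0625 rpm, dir flips to −; running = −311.0625

-311.0625 rpm (opposite to input, |ω| = 311.0625 rpm)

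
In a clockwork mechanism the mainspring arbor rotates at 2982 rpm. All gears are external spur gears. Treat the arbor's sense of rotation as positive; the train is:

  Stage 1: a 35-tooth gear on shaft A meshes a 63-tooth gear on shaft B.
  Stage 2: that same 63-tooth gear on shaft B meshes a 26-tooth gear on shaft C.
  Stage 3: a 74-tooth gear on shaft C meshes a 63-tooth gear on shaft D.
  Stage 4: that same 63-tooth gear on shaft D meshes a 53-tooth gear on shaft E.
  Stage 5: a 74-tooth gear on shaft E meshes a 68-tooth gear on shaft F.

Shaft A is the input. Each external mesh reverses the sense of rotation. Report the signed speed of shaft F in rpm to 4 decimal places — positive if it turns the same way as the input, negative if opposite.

-6099.3140 rpm (opposite to input, |ω| = 6099.3140 rpm)

Stage 1 [35T→63T]: ω = 2982.0000×35/63 = 1656.6667 rpm, dir flips to −; running = −1656.6667
Stage 2 [63T→26T]: ω = 1656.6667×63/26 = 4014.2308 rpm, dir flips to +; running = +4014.2308
Stage 3 [74T→63T]: ω = 4014.2308×74/63 = 4715.1282 rpm, dir flips to −; running = −4715.1282
Stage 4 [63T→53T]: ω = 4715.1282×63/53 = 5604.7750 rpm, dir flips to +; running = +5604.7750
Stage 5 [74T→68T]: ω = 5604.7750×74/68 = 6099.3140 rpm, dir flips to −; running = −6099.3140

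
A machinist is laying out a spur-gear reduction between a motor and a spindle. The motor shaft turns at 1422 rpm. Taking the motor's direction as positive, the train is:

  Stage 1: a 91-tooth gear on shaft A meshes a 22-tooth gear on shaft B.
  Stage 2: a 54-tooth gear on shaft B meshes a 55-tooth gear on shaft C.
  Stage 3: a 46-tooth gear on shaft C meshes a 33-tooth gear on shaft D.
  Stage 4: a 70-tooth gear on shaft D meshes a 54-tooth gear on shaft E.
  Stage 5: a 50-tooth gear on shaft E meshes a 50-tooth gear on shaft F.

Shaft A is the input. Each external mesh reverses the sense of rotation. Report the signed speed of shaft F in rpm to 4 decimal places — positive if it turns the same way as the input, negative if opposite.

-10435.1225 rpm (opposite to input, |ω| = 10435.1225 rpm)

Stage 1 [91T→22T]: ω = 1422.0000×91/22 = 5881.9091 rpm, dir flips to −; running = −5881.9091
Stage 2 [54T→55T]: ω = 5881.9091×54/55 = 5774.9653 rpm, dir flips to +; running = +5774.9653
Stage 3 [46T→33T]: ω = 5774.9653×46/33 = 8049.9516 rpm, dir flips to −; running = −8049.9516
Stage 4 [70T→54T]: ω = 8049.9516×70/54 = 10435.1225 rpm, dir flips to +; running = +10435.1225
Stage 5 [50T→50T]: ω = 10435.1225×50/50 = 10435.1225 rpm, dir flips to −; running = −10435.1225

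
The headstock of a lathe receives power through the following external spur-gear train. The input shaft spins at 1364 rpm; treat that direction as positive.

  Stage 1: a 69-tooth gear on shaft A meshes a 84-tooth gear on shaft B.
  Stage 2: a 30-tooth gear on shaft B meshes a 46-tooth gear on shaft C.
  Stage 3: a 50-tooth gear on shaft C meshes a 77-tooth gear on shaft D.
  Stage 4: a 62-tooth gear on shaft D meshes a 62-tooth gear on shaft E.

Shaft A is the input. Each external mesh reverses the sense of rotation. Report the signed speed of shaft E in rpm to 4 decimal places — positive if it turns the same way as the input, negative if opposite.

Stage 1 [69T→84T]: ω = 1364.0000×69/84 = 1120.4286 rpm, dir flips to −; running = −1120.4286
Stage 2 [30T→46T]: ω = 1120.4286×30/46 = 730.7143 rpm, dir flips to +; running = +730.7143
Stage 3 [50T→77T]: ω = 730.7143×50/77 = 474.4898 rpm, dir flips to −; running = −474.4898
Stage 4 [62T→62T]: ω = 474.4898×62/62 = 474.4898 rpm, dir flips to +; running = +474.4898

+474.4898 rpm (same as input, |ω| = 474.4898 rpm)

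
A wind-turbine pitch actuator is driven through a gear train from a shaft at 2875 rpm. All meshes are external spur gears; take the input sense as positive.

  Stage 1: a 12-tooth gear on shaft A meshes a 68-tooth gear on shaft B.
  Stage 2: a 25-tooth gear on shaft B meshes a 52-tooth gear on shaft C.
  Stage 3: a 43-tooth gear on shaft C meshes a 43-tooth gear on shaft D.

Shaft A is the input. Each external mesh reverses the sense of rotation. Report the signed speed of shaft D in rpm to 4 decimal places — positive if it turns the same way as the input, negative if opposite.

-243.9197 rpm (opposite to input, |ω| = 243.9197 rpm)

Stage 1 [12T→68T]: ω = 2875.0000×12/68 = 507.3529 rpm, dir flips to −; running = −507.3529
Stage 2 [25T→52T]: ω = 507.3529×25/52 = 243.9197 rpm, dir flips to +; running = +243.9197
Stage 3 [43T→43T]: ω = 243.9197×43/43 = 243.9197 rpm, dir flips to −; running = −243.9197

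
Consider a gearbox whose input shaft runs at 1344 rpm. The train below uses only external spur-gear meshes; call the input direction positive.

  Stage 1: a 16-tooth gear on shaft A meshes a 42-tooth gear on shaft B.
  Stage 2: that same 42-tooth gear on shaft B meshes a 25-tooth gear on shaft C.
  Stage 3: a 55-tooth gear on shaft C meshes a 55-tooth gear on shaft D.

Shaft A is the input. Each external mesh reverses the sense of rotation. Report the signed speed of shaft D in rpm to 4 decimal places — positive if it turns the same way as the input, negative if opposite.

-860.1600 rpm (opposite to input, |ω| = 860.1600 rpm)

Stage 1 [16T→42T]: ω = 1344.0000×16/42 = 512.0000 rpm, dir flips to −; running = −512.0000
Stage 2 [42T→25T]: ω = 512.0000×42/25 = 860.1600 rpm, dir flips to +; running = +860.1600
Stage 3 [55T→55T]: ω = 860.1600×55/55 = 860.1600 rpm, dir flips to −; running = −860.1600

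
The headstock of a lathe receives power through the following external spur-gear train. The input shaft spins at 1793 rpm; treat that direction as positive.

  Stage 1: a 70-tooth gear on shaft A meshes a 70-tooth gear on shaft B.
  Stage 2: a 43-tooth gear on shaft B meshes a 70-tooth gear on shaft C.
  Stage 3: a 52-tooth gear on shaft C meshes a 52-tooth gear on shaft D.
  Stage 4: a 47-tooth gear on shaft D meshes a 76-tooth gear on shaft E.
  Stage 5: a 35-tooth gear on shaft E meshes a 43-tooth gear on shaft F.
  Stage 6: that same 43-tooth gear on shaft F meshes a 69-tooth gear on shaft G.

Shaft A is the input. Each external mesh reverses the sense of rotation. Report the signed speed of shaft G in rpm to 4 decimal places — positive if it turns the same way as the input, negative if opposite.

+345.5047 rpm (same as input, |ω| = 345.5047 rpm)

Stage 1 [70T→70T]: ω = 1793.0000×70/70 = 1793.0000 rpm, dir flips to −; running = −1793.0000
Stage 2 [43T→70T]: ω = 1793.0000×43/70 = 1101.4143 rpm, dir flips to +; running = +1101.4143
Stage 3 [52T→52T]: ω = 1101.4143×52/52 = 1101.4143 rpm, dir flips to −; running = −1101.4143
Stage 4 [47T→76T]: ω = 1101.4143×47/76 = 681.1378 rpm, dir flips to +; running = +681.1378
Stage 5 [35T→43T]: ω = 681.1378×35/43 = 554.4145 rpm, dir flips to −; running = −554.4145
Stage 6 [43T→69T]: ω = 554.4145×43/69 = 345.5047 rpm, dir flips to +; running = +345.5047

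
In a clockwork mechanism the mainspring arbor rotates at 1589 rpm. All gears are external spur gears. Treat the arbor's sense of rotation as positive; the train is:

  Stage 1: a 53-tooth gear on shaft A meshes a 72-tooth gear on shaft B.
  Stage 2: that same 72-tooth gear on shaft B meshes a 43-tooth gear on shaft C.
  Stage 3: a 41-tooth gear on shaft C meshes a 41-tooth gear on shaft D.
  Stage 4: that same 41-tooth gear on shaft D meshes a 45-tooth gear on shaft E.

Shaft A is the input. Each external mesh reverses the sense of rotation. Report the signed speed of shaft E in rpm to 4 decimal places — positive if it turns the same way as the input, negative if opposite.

Stage 1 [53T→72T]: ω = 1589.0000×53/72 = 1169.6806 rpm, dir flips to −; running = −1169.6806
Stage 2 [72T→43T]: ω = 1169.6806×72/43 = 1958.5349 rpm, dir flips to +; running = +1958.5349
Stage 3 [41T→41T]: ω = 1958.5349×41/41 = 1958.5349 rpm, dir flips to −; running = −1958.5349
Stage 4 [41T→45T]: ω = 1958.5349×41/45 = 1784.4429 rpm, dir flips to +; running = +1784.4429

+1784.4429 rpm (same as input, |ω| = 1784.4429 rpm)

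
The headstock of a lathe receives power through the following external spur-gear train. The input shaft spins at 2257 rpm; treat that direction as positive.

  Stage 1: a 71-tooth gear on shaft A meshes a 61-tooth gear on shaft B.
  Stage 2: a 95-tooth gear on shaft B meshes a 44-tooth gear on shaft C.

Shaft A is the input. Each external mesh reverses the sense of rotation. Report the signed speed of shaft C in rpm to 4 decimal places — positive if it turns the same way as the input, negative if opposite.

+5671.9318 rpm (same as input, |ω| = 5671.9318 rpm)

Stage 1 [71T→61T]: ω = 2257.0000×71/61 = 2627.0000 rpm, dir flips to −; running = −2627.0000
Stage 2 [95T→44T]: ω = 2627.0000×95/44 = 5671.9318 rpm, dir flips to +; running = +5671.9318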